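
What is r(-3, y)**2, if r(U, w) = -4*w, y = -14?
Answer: 3136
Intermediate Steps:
r(-3, y)**2 = (-4*(-14))**2 = 56**2 = 3136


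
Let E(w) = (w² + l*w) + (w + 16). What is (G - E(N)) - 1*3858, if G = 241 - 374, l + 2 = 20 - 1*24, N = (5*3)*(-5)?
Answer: -10007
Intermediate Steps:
N = -75 (N = 15*(-5) = -75)
l = -6 (l = -2 + (20 - 1*24) = -2 + (20 - 24) = -2 - 4 = -6)
G = -133
E(w) = 16 + w² - 5*w (E(w) = (w² - 6*w) + (w + 16) = (w² - 6*w) + (16 + w) = 16 + w² - 5*w)
(G - E(N)) - 1*3858 = (-133 - (16 + (-75)² - 5*(-75))) - 1*3858 = (-133 - (16 + 5625 + 375)) - 3858 = (-133 - 1*6016) - 3858 = (-133 - 6016) - 3858 = -6149 - 3858 = -10007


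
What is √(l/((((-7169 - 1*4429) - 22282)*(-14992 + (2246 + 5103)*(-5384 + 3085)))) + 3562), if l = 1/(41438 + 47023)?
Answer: √233377433918949645326901799376610/255966112474380 ≈ 59.682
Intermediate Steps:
l = 1/88461 ≈ 1.1304e-5
√(l/((((-7169 - 1*4429) - 22282)*(-14992 + (2246 + 5103)*(-5384 + 3085)))) + 3562) = √(1/(88461*((((-7169 - 1*4429) - 22282)*(-14992 + (2246 + 5103)*(-5384 + 3085))))) + 3562) = √(1/(88461*((((-7169 - 4429) - 22282)*(-14992 + 7349*(-2299))))) + 3562) = √(1/(88461*(((-11598 - 22282)*(-14992 - 16895351)))) + 3562) = √(1/(88461*((-33880*(-16910343)))) + 3562) = √((1/88461)/572922420840 + 3562) = √((1/88461)*(1/572922420840) + 3562) = √(1/50681290269927240 + 3562) = √(180526755941480828881/50681290269927240) = √233377433918949645326901799376610/255966112474380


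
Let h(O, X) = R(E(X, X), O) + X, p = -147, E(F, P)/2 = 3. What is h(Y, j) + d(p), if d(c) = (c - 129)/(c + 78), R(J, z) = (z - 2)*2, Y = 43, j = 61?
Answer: 147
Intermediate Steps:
E(F, P) = 6 (E(F, P) = 2*3 = 6)
R(J, z) = -4 + 2*z (R(J, z) = (-2 + z)*2 = -4 + 2*z)
h(O, X) = -4 + X + 2*O (h(O, X) = (-4 + 2*O) + X = -4 + X + 2*O)
d(c) = (-129 + c)/(78 + c)
h(Y, j) + d(p) = (-4 + 61 + 2*43) + (-129 - 147)/(78 - 147) = (-4 + 61 + 86) - 276/(-69) = 143 - 1/69*(-276) = 143 + 4 = 147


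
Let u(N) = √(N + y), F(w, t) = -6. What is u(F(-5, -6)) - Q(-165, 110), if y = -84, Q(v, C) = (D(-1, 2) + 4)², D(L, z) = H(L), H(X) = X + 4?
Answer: -49 + 3*I*√10 ≈ -49.0 + 9.4868*I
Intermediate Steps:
H(X) = 4 + X
D(L, z) = 4 + L
Q(v, C) = 49 (Q(v, C) = ((4 - 1) + 4)² = (3 + 4)² = 7² = 49)
u(N) = √(-84 + N) (u(N) = √(N - 84) = √(-84 + N))
u(F(-5, -6)) - Q(-165, 110) = √(-84 - 6) - 1*49 = √(-90) - 49 = 3*I*√10 - 49 = -49 + 3*I*√10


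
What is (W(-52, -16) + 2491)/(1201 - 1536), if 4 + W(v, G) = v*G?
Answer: -3319/335 ≈ -9.9075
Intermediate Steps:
W(v, G) = -4 + G*v (W(v, G) = -4 + v*G = -4 + G*v)
(W(-52, -16) + 2491)/(1201 - 1536) = ((-4 - 16*(-52)) + 2491)/(1201 - 1536) = ((-4 + 832) + 2491)/(-335) = (828 + 2491)*(-1/335) = 3319*(-1/335) = -3319/335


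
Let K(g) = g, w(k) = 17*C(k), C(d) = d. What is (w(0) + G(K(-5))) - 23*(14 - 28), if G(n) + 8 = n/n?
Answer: 315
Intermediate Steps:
w(k) = 17*k
G(n) = -7 (G(n) = -8 + n/n = -8 + 1 = -7)
(w(0) + G(K(-5))) - 23*(14 - 28) = (17*0 - 7) - 23*(14 - 28) = (0 - 7) - 23*(-14) = -7 + 322 = 315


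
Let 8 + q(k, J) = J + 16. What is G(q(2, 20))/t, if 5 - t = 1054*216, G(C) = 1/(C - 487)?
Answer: 1/104495481 ≈ 9.5698e-9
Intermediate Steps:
q(k, J) = 8 + J (q(k, J) = -8 + (J + 16) = -8 + (16 + J) = 8 + J)
G(C) = 1/(-487 + C)
t = -227659 (t = 5 - 1054*216 = 5 - 1*227664 = 5 - 227664 = -227659)
G(q(2, 20))/t = 1/((-487 + (8 + 20))*(-227659)) = -1/227659/(-487 + 28) = -1/227659/(-459) = -1/459*(-1/227659) = 1/104495481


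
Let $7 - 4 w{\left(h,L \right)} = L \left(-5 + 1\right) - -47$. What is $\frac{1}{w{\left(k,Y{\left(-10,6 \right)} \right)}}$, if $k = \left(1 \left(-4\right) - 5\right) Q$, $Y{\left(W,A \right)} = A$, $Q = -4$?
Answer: $- \frac{1}{4} \approx -0.25$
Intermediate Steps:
$k = 36$ ($k = \left(1 \left(-4\right) - 5\right) \left(-4\right) = \left(-4 - 5\right) \left(-4\right) = \left(-9\right) \left(-4\right) = 36$)
$w{\left(h,L \right)} = -10 + L$ ($w{\left(h,L \right)} = \frac{7}{4} - \frac{L \left(-5 + 1\right) - -47}{4} = \frac{7}{4} - \frac{L \left(-4\right) + 47}{4} = \frac{7}{4} - \frac{- 4 L + 47}{4} = \frac{7}{4} - \frac{47 - 4 L}{4} = \frac{7}{4} + \left(- \frac{47}{4} + L\right) = -10 + L$)
$\frac{1}{w{\left(k,Y{\left(-10,6 \right)} \right)}} = \frac{1}{-10 + 6} = \frac{1}{-4} = - \frac{1}{4}$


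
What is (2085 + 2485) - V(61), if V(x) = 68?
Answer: 4502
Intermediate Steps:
(2085 + 2485) - V(61) = (2085 + 2485) - 1*68 = 4570 - 68 = 4502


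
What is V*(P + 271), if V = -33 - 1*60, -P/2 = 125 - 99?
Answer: -20367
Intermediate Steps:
P = -52 (P = -2*(125 - 99) = -2*26 = -52)
V = -93 (V = -33 - 60 = -93)
V*(P + 271) = -93*(-52 + 271) = -93*219 = -20367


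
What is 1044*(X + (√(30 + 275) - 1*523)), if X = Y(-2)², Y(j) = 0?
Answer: -546012 + 1044*√305 ≈ -5.2778e+5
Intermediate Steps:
X = 0 (X = 0² = 0)
1044*(X + (√(30 + 275) - 1*523)) = 1044*(0 + (√(30 + 275) - 1*523)) = 1044*(0 + (√305 - 523)) = 1044*(0 + (-523 + √305)) = 1044*(-523 + √305) = -546012 + 1044*√305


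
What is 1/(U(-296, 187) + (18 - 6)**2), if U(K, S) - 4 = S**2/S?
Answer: 1/335 ≈ 0.0029851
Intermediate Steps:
U(K, S) = 4 + S (U(K, S) = 4 + S**2/S = 4 + S)
1/(U(-296, 187) + (18 - 6)**2) = 1/((4 + 187) + (18 - 6)**2) = 1/(191 + 12**2) = 1/(191 + 144) = 1/335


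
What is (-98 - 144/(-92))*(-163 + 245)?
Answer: -181876/23 ≈ -7907.6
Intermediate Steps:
(-98 - 144/(-92))*(-163 + 245) = (-98 - 144*(-1/92))*82 = (-98 + 36/23)*82 = -2218/23*82 = -181876/23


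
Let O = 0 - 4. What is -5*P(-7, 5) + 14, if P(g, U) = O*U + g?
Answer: 149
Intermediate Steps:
O = -4
P(g, U) = g - 4*U (P(g, U) = -4*U + g = g - 4*U)
-5*P(-7, 5) + 14 = -5*(-7 - 4*5) + 14 = -5*(-7 - 20) + 14 = -5*(-27) + 14 = 135 + 14 = 149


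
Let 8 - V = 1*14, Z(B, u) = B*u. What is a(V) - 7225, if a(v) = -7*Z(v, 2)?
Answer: -7141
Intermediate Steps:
V = -6 (V = 8 - 14 = -6)
a(v) = -14*v (a(v) = -7*v*2 = -14*v)
a(V) - 7225 = -14*(-6) - 7225 = 84 - 7225 = -7141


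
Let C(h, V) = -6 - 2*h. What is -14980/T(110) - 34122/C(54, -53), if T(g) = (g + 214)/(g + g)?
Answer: -15193453/1539 ≈ -9872.3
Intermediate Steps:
T(g) = (214 + g)/(2*g) (T(g) = (214 + g)/((2*g)) = (214 + g)*(1/(2*g)) = (214 + g)/(2*g))
-14980/T(110) - 34122/C(54, -53) = -14980*220/(214 + 110) - 34122/(-6 - 2*54) = -14980/((½)*(1/110)*324) - 34122/(-6 - 108) = -14980/81/55 - 34122/(-114) = -14980*55/81 - 34122*(-1/114) = -823900/81 + 5687/19 = -15193453/1539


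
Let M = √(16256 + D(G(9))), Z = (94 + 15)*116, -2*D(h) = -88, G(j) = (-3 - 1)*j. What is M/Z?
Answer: 5*√163/6322 ≈ 0.010097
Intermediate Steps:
G(j) = -4*j
D(h) = 44 (D(h) = -½*(-88) = 44)
Z = 12644 (Z = 109*116 = 12644)
M = 10*√163 (M = √(16256 + 44) = √16300 = 10*√163 ≈ 127.67)
M/Z = (10*√163)/12644 = (10*√163)*(1/12644) = 5*√163/6322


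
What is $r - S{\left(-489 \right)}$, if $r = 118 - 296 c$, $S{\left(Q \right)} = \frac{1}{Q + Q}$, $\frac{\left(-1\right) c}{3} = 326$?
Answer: $\frac{283234669}{978} \approx 2.8961 \cdot 10^{5}$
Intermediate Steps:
$c = -978$ ($c = \left(-3\right) 326 = -978$)
$S{\left(Q \right)} = \frac{1}{2 Q}$
$r = 289606$ ($r = 118 - -289488 = 118 + 289488 = 289606$)
$r - S{\left(-489 \right)} = 289606 - \frac{1}{2 \left(-489\right)} = 289606 - \frac{1}{2} \left(- \frac{1}{489}\right) = 289606 - - \frac{1}{978} = 289606 + \frac{1}{978} = \frac{283234669}{978}$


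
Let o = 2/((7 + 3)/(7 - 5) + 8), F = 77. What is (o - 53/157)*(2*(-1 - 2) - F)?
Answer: 31125/2041 ≈ 15.250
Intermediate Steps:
o = 2/13 (o = 2/(10/2 + 8) = 2/(10*(½) + 8) = 2/(5 + 8) = 2/13 ≈ 0.15385)
(o - 53/157)*(2*(-1 - 2) - F) = (2/13 - 53/157)*(2*(-1 - 2) - 1*77) = (2/13 - 53*1/157)*(2*(-3) - 77) = (2/13 - 53/157)*(-6 - 77) = -375/2041*(-83) = 31125/2041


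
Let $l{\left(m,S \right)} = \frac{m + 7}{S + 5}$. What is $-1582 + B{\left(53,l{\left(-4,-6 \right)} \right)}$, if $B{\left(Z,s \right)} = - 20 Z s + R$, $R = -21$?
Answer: $1577$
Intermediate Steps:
$l{\left(m,S \right)} = \frac{7 + m}{5 + S}$
$B{\left(Z,s \right)} = -21 - 20 Z s$ ($B{\left(Z,s \right)} = - 20 Z s - 21 = -21 - 20 Z s$)
$-1582 + B{\left(53,l{\left(-4,-6 \right)} \right)} = -1582 - \left(21 + 1060 \frac{7 - 4}{5 - 6}\right) = -1582 - \left(21 + 1060 \frac{1}{-1} \cdot 3\right) = -1582 - \left(21 + 1060 \left(\left(-1\right) 3\right)\right) = -1582 - \left(21 + 1060 \left(-3\right)\right) = -1582 + \left(-21 + 3180\right) = -1582 + 3159 = 1577$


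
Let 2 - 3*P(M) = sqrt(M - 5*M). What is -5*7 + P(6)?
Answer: -103/3 - 2*I*sqrt(6)/3 ≈ -34.333 - 1.633*I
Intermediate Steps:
P(M) = 2/3 - 2*sqrt(-M)/3 (P(M) = 2/3 - sqrt(M - 5*M)/3 = 2/3 - 2*sqrt(-M)/3)
-5*7 + P(6) = -5*7 + (2/3 - 2*I*sqrt(6)/3) = -35 + (2/3 - 2*I*sqrt(6)/3) = -103/3 - 2*I*sqrt(6)/3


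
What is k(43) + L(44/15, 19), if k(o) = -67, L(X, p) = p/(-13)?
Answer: -890/13 ≈ -68.462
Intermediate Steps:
L(X, p) = -p/13 (L(X, p) = p*(-1/13) = -p/13)
k(43) + L(44/15, 19) = -67 - 1/13*19 = -67 - 19/13 = -890/13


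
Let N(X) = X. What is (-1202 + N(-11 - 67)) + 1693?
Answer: 413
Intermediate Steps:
(-1202 + N(-11 - 67)) + 1693 = (-1202 + (-11 - 67)) + 1693 = (-1202 - 78) + 1693 = -1280 + 1693 = 413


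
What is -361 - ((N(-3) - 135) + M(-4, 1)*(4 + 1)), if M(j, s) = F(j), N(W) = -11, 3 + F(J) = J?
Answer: -180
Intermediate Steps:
F(J) = -3 + J
M(j, s) = -3 + j
-361 - ((N(-3) - 135) + M(-4, 1)*(4 + 1)) = -361 - ((-11 - 135) + (-3 - 4)*(4 + 1)) = -361 - (-146 - 7*5) = -361 - (-146 - 35) = -361 - 1*(-181) = -361 + 181 = -180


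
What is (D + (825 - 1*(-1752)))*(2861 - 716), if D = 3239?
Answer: 12475320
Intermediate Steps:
(D + (825 - 1*(-1752)))*(2861 - 716) = (3239 + (825 - 1*(-1752)))*(2861 - 716) = (3239 + (825 + 1752))*2145 = (3239 + 2577)*2145 = 5816*2145 = 12475320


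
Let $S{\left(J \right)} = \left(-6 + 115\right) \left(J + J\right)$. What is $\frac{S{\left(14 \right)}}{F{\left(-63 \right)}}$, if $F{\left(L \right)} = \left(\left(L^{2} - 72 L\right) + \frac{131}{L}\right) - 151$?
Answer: $\frac{192276}{526171} \approx 0.36543$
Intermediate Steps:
$S{\left(J \right)} = 218 J$ ($S{\left(J \right)} = 109 \cdot 2 J = 218 J$)
$F{\left(L \right)} = -151 + L^{2} - 72 L + \frac{131}{L}$ ($F{\left(L \right)} = \left(L^{2} - 72 L + \frac{131}{L}\right) - 151 = -151 + L^{2} - 72 L + \frac{131}{L}$)
$\frac{S{\left(14 \right)}}{F{\left(-63 \right)}} = \frac{218 \cdot 14}{-151 + \left(-63\right)^{2} - -4536 + \frac{131}{-63}} = \frac{3052}{-151 + 3969 + 4536 + 131 \left(- \frac{1}{63}\right)} = \frac{3052}{-151 + 3969 + 4536 - \frac{131}{63}} = \frac{3052}{\frac{526171}{63}} = 3052 \cdot \frac{63}{526171} = \frac{192276}{526171}$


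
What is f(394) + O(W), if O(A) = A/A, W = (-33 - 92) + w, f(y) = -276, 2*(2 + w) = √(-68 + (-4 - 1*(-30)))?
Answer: -275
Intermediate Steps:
w = -2 + I*√42/2 (w = -2 + √(-68 + (-4 - 1*(-30)))/2 = -2 + √(-68 + (-4 + 30))/2 = -2 + √(-68 + 26)/2 = -2 + √(-42)/2 = -2 + (I*√42)/2 = -2 + I*√42/2 ≈ -2.0 + 3.2404*I)
W = -127 + I*√42/2 (W = (-33 - 92) + (-2 + I*√42/2) = -125 + (-2 + I*√42/2) = -127 + I*√42/2 ≈ -127.0 + 3.2404*I)
O(A) = 1
f(394) + O(W) = -276 + 1 = -275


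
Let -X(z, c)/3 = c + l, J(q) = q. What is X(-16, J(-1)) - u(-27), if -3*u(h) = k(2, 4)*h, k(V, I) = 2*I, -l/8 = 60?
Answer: 1371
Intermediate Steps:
l = -480 (l = -8*60 = -480)
X(z, c) = 1440 - 3*c (X(z, c) = -3*(c - 480) = -3*(-480 + c) = 1440 - 3*c)
u(h) = -8*h/3 (u(h) = -2*4*h/3 = -8*h/3)
X(-16, J(-1)) - u(-27) = (1440 - 3*(-1)) - (-8)*(-27)/3 = (1440 + 3) - 1*72 = 1443 - 72 = 1371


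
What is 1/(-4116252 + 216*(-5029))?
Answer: -1/5202516 ≈ -1.9221e-7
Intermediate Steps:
1/(-4116252 + 216*(-5029)) = 1/(-4116252 - 1086264) = 1/(-5202516) = -1/5202516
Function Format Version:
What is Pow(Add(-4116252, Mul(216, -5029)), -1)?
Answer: Rational(-1, 5202516) ≈ -1.9221e-7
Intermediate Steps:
Pow(Add(-4116252, Mul(216, -5029)), -1) = Pow(Add(-4116252, -1086264), -1) = Pow(-5202516, -1) = Rational(-1, 5202516)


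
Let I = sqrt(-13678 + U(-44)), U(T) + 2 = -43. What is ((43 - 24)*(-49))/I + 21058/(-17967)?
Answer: -21058/17967 + 931*I*sqrt(13723)/13723 ≈ -1.172 + 7.9474*I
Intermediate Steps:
U(T) = -45 (U(T) = -2 - 43 = -45)
I = I*sqrt(13723) (I = sqrt(-13678 - 45) = sqrt(-13723) = I*sqrt(13723) ≈ 117.15*I)
((43 - 24)*(-49))/I + 21058/(-17967) = ((43 - 24)*(-49))/((I*sqrt(13723))) + 21058/(-17967) = (19*(-49))*(-I*sqrt(13723)/13723) + 21058*(-1/17967) = -(-931)*I*sqrt(13723)/13723 - 21058/17967 = 931*I*sqrt(13723)/13723 - 21058/17967 = -21058/17967 + 931*I*sqrt(13723)/13723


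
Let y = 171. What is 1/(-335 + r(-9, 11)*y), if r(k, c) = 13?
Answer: 1/1888 ≈ 0.00052966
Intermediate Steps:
1/(-335 + r(-9, 11)*y) = 1/(-335 + 13*171) = 1/(-335 + 2223) = 1/1888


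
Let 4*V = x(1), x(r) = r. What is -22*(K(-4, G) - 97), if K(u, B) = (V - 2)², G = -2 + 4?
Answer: 16533/8 ≈ 2066.6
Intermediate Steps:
G = 2
V = ¼ (V = (¼)*1 = ¼ ≈ 0.25000)
K(u, B) = 49/16 (K(u, B) = (¼ - 2)² = (-7/4)² = 49/16)
-22*(K(-4, G) - 97) = -22*(49/16 - 97) = -22*(-1503/16) = 16533/8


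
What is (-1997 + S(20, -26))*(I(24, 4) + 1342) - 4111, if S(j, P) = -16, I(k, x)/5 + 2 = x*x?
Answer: -2846467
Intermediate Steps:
I(k, x) = -10 + 5*x² (I(k, x) = -10 + 5*(x*x) = -10 + 5*x²)
(-1997 + S(20, -26))*(I(24, 4) + 1342) - 4111 = (-1997 - 16)*((-10 + 5*4²) + 1342) - 4111 = -2013*((-10 + 5*16) + 1342) - 4111 = -2013*((-10 + 80) + 1342) - 4111 = -2013*(70 + 1342) - 4111 = -2013*1412 - 4111 = -2842356 - 4111 = -2846467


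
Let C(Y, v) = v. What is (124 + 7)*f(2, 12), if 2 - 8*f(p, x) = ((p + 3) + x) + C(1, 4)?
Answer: -2489/8 ≈ -311.13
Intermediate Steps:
f(p, x) = -5/8 - p/8 - x/8 (f(p, x) = 1/4 - (((p + 3) + x) + 4)/8 = 1/4 - (((3 + p) + x) + 4)/8 = 1/4 - ((3 + p + x) + 4)/8 = 1/4 - (7 + p + x)/8 = 1/4 + (-7/8 - p/8 - x/8) = -5/8 - p/8 - x/8)
(124 + 7)*f(2, 12) = (124 + 7)*(-5/8 - 1/8*2 - 1/8*12) = 131*(-5/8 - 1/4 - 3/2) = 131*(-19/8) = -2489/8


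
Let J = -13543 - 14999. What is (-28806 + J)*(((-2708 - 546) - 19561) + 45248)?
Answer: -1286487684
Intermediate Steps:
J = -28542
(-28806 + J)*(((-2708 - 546) - 19561) + 45248) = (-28806 - 28542)*(((-2708 - 546) - 19561) + 45248) = -57348*((-3254 - 19561) + 45248) = -57348*(-22815 + 45248) = -57348*22433 = -1286487684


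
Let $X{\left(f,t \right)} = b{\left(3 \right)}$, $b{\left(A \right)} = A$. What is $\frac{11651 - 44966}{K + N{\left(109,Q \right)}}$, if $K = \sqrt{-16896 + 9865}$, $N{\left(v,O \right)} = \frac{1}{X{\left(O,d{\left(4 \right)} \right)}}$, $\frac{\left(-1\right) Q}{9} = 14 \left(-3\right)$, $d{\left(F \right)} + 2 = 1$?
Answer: $\frac{99945 i}{- i + 3 \sqrt{7031}} \approx -1.5794 + 397.31 i$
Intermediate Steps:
$d{\left(F \right)} = -1$ ($d{\left(F \right)} = -2 + 1 = -1$)
$X{\left(f,t \right)} = 3$
$Q = 378$ ($Q = - 9 \cdot 14 \left(-3\right) = \left(-9\right) \left(-42\right) = 378$)
$N{\left(v,O \right)} = \frac{1}{3}$
$K = i \sqrt{7031}$ ($K = \sqrt{-7031} = i \sqrt{7031} \approx 83.851 i$)
$\frac{11651 - 44966}{K + N{\left(109,Q \right)}} = \frac{11651 - 44966}{i \sqrt{7031} + \frac{1}{3}} = - \frac{33315}{\frac{1}{3} + i \sqrt{7031}}$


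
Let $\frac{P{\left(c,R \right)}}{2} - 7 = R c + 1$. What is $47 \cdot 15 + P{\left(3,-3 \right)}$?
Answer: $703$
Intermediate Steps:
$P{\left(c,R \right)} = 16 + 2 R c$ ($P{\left(c,R \right)} = 14 + 2 \left(R c + 1\right) = 14 + 2 \left(1 + R c\right) = 14 + \left(2 + 2 R c\right) = 16 + 2 R c$)
$47 \cdot 15 + P{\left(3,-3 \right)} = 47 \cdot 15 + \left(16 + 2 \left(-3\right) 3\right) = 705 + \left(16 - 18\right) = 705 - 2 = 703$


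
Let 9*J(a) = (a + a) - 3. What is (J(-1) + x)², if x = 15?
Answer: 16900/81 ≈ 208.64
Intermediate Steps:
J(a) = -⅓ + 2*a/9 (J(a) = ((a + a) - 3)/9 = (2*a - 3)/9 = (-3 + 2*a)/9 = -⅓ + 2*a/9)
(J(-1) + x)² = ((-⅓ + (2/9)*(-1)) + 15)² = ((-⅓ - 2/9) + 15)² = (-5/9 + 15)² = (130/9)² = 16900/81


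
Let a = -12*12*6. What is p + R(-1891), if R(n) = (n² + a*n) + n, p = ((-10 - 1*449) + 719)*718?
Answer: 5394494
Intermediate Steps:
a = -864 (a = -144*6 = -864)
p = 186680 (p = ((-10 - 449) + 719)*718 = (-459 + 719)*718 = 260*718 = 186680)
R(n) = n² - 863*n (R(n) = (n² - 864*n) + n = n² - 863*n)
p + R(-1891) = 186680 - 1891*(-863 - 1891) = 186680 - 1891*(-2754) = 186680 + 5207814 = 5394494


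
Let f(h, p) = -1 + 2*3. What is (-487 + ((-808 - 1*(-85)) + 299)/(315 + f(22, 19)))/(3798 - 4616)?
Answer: 19533/32720 ≈ 0.59697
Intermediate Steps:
f(h, p) = 5 (f(h, p) = -1 + 6 = 5)
(-487 + ((-808 - 1*(-85)) + 299)/(315 + f(22, 19)))/(3798 - 4616) = (-487 + ((-808 - 1*(-85)) + 299)/(315 + 5))/(3798 - 4616) = (-487 + ((-808 + 85) + 299)/320)/(-818) = (-487 + (-723 + 299)*(1/320))*(-1/818) = (-487 - 424*1/320)*(-1/818) = (-487 - 53/40)*(-1/818) = -19533/40*(-1/818) = 19533/32720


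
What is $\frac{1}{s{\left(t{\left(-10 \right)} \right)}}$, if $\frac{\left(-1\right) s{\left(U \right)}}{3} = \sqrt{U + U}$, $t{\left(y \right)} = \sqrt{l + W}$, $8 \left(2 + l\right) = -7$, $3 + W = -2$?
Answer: $\frac{\sqrt[4]{2} \sqrt{3} \cdot 7^{\frac{3}{4}} i^{\frac{3}{2}}}{63} \approx -0.099491 + 0.099491 i$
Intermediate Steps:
$W = -5$ ($W = -3 - 2 = -5$)
$l = - \frac{23}{8}$ ($l = -2 + \frac{1}{8} \left(-7\right) = -2 - \frac{7}{8} = - \frac{23}{8} \approx -2.875$)
$t{\left(y \right)} = \frac{3 i \sqrt{14}}{4}$ ($t{\left(y \right)} = \sqrt{- \frac{23}{8} - 5} = \sqrt{- \frac{63}{8}} = \frac{3 i \sqrt{14}}{4}$)
$s{\left(U \right)} = - 3 \sqrt{2} \sqrt{U}$ ($s{\left(U \right)} = - 3 \sqrt{U + U} = - 3 \sqrt{2 U} = - 3 \sqrt{2} \sqrt{U}$)
$\frac{1}{s{\left(t{\left(-10 \right)} \right)}} = \frac{1}{\left(-3\right) \sqrt{2} \sqrt{\frac{3 i \sqrt{14}}{4}}} = \frac{1}{\left(-3\right) \sqrt{2} \frac{\sqrt{3} \sqrt[4]{14} \sqrt{i}}{2}} = \frac{1}{\left(- \frac{3}{2}\right) 2^{\frac{3}{4}} \sqrt{3} \sqrt[4]{7} \sqrt{i}} = \frac{\sqrt[4]{2} \sqrt{3} \cdot 7^{\frac{3}{4}} i^{\frac{3}{2}}}{63}$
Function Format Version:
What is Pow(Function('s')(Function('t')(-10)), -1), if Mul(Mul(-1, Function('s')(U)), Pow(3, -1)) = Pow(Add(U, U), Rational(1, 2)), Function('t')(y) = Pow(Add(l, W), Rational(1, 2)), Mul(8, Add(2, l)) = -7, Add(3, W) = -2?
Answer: Mul(Rational(1, 63), Pow(2, Rational(1, 4)), Pow(3, Rational(1, 2)), Pow(7, Rational(3, 4)), Pow(I, Rational(3, 2))) ≈ Add(-0.099491, Mul(0.099491, I))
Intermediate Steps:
W = -5 (W = Add(-3, -2) = -5)
l = Rational(-23, 8) (l = Add(-2, Mul(Rational(1, 8), -7)) = Add(-2, Rational(-7, 8)) = Rational(-23, 8) ≈ -2.8750)
Function('t')(y) = Mul(Rational(3, 4), I, Pow(14, Rational(1, 2))) (Function('t')(y) = Pow(Add(Rational(-23, 8), -5), Rational(1, 2)) = Pow(Rational(-63, 8), Rational(1, 2)) = Mul(Rational(3, 4), I, Pow(14, Rational(1, 2))))
Function('s')(U) = Mul(-3, Pow(2, Rational(1, 2)), Pow(U, Rational(1, 2))) (Function('s')(U) = Mul(-3, Pow(Add(U, U), Rational(1, 2))) = Mul(-3, Pow(Mul(2, U), Rational(1, 2))) = Mul(-3, Mul(Pow(2, Rational(1, 2)), Pow(U, Rational(1, 2)))) = Mul(-3, Pow(2, Rational(1, 2)), Pow(U, Rational(1, 2))))
Pow(Function('s')(Function('t')(-10)), -1) = Pow(Mul(-3, Pow(2, Rational(1, 2)), Pow(Mul(Rational(3, 4), I, Pow(14, Rational(1, 2))), Rational(1, 2))), -1) = Pow(Mul(-3, Pow(2, Rational(1, 2)), Mul(Rational(1, 2), Pow(3, Rational(1, 2)), Pow(14, Rational(1, 4)), Pow(I, Rational(1, 2)))), -1) = Pow(Mul(Rational(-3, 2), Pow(2, Rational(3, 4)), Pow(3, Rational(1, 2)), Pow(7, Rational(1, 4)), Pow(I, Rational(1, 2))), -1) = Mul(Rational(1, 63), Pow(2, Rational(1, 4)), Pow(3, Rational(1, 2)), Pow(7, Rational(3, 4)), Pow(I, Rational(3, 2)))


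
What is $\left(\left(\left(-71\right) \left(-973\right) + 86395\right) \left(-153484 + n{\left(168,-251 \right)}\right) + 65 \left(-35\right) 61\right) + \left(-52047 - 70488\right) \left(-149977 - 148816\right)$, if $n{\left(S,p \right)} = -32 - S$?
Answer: $12717980528$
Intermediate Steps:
$\left(\left(\left(-71\right) \left(-973\right) + 86395\right) \left(-153484 + n{\left(168,-251 \right)}\right) + 65 \left(-35\right) 61\right) + \left(-52047 - 70488\right) \left(-149977 - 148816\right) = \left(\left(\left(-71\right) \left(-973\right) + 86395\right) \left(-153484 - 200\right) + 65 \left(-35\right) 61\right) + \left(-52047 - 70488\right) \left(-149977 - 148816\right) = \left(\left(69083 + 86395\right) \left(-153484 - 200\right) - 138775\right) - -36612600255 = \left(155478 \left(-153484 - 200\right) - 138775\right) + 36612600255 = \left(155478 \left(-153684\right) - 138775\right) + 36612600255 = \left(-23894480952 - 138775\right) + 36612600255 = -23894619727 + 36612600255 = 12717980528$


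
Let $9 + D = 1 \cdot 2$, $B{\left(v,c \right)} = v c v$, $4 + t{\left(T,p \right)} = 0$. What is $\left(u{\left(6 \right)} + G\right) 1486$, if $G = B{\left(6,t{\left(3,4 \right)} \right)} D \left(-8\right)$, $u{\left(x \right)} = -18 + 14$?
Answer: $-11989048$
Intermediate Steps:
$t{\left(T,p \right)} = -4$ ($t{\left(T,p \right)} = -4 + 0 = -4$)
$B{\left(v,c \right)} = c v^{2}$ ($B{\left(v,c \right)} = c v v = c v^{2}$)
$D = -7$ ($D = -9 + 1 \cdot 2 = -9 + 2 = -7$)
$u{\left(x \right)} = -4$
$G = -8064$ ($G = - 4 \cdot 6^{2} \left(-7\right) \left(-8\right) = \left(-4\right) 36 \left(-7\right) \left(-8\right) = \left(-144\right) \left(-7\right) \left(-8\right) = 1008 \left(-8\right) = -8064$)
$\left(u{\left(6 \right)} + G\right) 1486 = \left(-4 - 8064\right) 1486 = \left(-8068\right) 1486 = -11989048$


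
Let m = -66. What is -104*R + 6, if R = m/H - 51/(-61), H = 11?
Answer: 33126/61 ≈ 543.05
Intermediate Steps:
R = -315/61 (R = -66/11 - 51/(-61) = -66*1/11 - 51*(-1/61) = -6 + 51/61 = -315/61 ≈ -5.1639)
-104*R + 6 = -104*(-315/61) + 6 = 32760/61 + 6 = 33126/61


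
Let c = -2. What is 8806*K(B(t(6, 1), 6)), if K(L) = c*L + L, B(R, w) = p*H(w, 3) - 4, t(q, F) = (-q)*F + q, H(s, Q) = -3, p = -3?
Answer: -44030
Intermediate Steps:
t(q, F) = q - F*q (t(q, F) = -F*q + q = q - F*q)
B(R, w) = 5 (B(R, w) = -3*(-3) - 4 = 9 - 4 = 5)
K(L) = -L (K(L) = -2*L + L = -L)
8806*K(B(t(6, 1), 6)) = 8806*(-1*5) = 8806*(-5) = -44030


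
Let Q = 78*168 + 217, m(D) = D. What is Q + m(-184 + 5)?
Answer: 13142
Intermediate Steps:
Q = 13321 (Q = 13104 + 217 = 13321)
Q + m(-184 + 5) = 13321 + (-184 + 5) = 13321 - 179 = 13142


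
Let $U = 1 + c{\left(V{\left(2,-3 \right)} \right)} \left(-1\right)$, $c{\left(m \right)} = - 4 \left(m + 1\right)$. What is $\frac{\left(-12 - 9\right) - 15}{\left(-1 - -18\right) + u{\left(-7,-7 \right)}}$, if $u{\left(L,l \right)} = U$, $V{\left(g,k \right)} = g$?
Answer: $- \frac{6}{5} \approx -1.2$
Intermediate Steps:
$c{\left(m \right)} = -4 - 4 m$ ($c{\left(m \right)} = - 4 \left(1 + m\right) = -4 - 4 m$)
$U = 13$ ($U = 1 + \left(-4 - 8\right) \left(-1\right) = 1 - -12 = 1 + 12 = 13$)
$u{\left(L,l \right)} = 13$
$\frac{\left(-12 - 9\right) - 15}{\left(-1 - -18\right) + u{\left(-7,-7 \right)}} = \frac{\left(-12 - 9\right) - 15}{\left(-1 - -18\right) + 13} = \frac{\left(-12 - 9\right) - 15}{\left(-1 + 18\right) + 13} = \frac{-21 - 15}{17 + 13} = - \frac{36}{30} = \left(-36\right) \frac{1}{30} = - \frac{6}{5}$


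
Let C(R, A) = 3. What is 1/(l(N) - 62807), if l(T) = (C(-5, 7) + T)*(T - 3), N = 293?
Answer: 1/23033 ≈ 4.3416e-5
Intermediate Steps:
l(T) = (-3 + T)*(3 + T) (l(T) = (3 + T)*(T - 3) = (3 + T)*(-3 + T) = (-3 + T)*(3 + T))
1/(l(N) - 62807) = 1/((-9 + 293²) - 62807) = 1/((-9 + 85849) - 62807) = 1/(85840 - 62807) = 1/23033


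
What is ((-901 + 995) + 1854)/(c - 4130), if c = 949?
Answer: -1948/3181 ≈ -0.61239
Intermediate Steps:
((-901 + 995) + 1854)/(c - 4130) = ((-901 + 995) + 1854)/(949 - 4130) = (94 + 1854)/(-3181) = 1948*(-1/3181) = -1948/3181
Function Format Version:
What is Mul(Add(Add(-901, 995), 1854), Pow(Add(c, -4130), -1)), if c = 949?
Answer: Rational(-1948, 3181) ≈ -0.61239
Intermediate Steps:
Mul(Add(Add(-901, 995), 1854), Pow(Add(c, -4130), -1)) = Mul(Add(Add(-901, 995), 1854), Pow(Add(949, -4130), -1)) = Mul(Add(94, 1854), Pow(-3181, -1)) = Mul(1948, Rational(-1, 3181)) = Rational(-1948, 3181)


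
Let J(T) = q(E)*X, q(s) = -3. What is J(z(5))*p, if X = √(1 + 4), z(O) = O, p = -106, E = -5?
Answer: 318*√5 ≈ 711.07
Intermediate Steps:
X = √5 ≈ 2.2361
J(T) = -3*√5
J(z(5))*p = -3*√5*(-106) = 318*√5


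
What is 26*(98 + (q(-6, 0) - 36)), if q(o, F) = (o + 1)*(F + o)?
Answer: 2392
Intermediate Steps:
q(o, F) = (1 + o)*(F + o)
26*(98 + (q(-6, 0) - 36)) = 26*(98 + ((0 - 6 + (-6)² + 0*(-6)) - 36)) = 26*(98 + ((0 - 6 + 36 + 0) - 36)) = 26*(98 + (30 - 36)) = 26*(98 - 6) = 26*92 = 2392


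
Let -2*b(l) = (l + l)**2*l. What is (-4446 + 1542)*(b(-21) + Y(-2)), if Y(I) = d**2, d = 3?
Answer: -53814024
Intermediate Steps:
b(l) = -2*l**3 (b(l) = -(l + l)**2*l/2 = -(2*l)**2*l/2 = -4*l**2*l/2 = -2*l**3)
Y(I) = 9 (Y(I) = 3**2 = 9)
(-4446 + 1542)*(b(-21) + Y(-2)) = (-4446 + 1542)*(-2*(-21)**3 + 9) = -2904*(-2*(-9261) + 9) = -2904*(18522 + 9) = -2904*18531 = -53814024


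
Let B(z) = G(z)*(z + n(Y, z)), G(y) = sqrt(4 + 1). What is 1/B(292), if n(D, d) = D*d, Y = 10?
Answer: sqrt(5)/16060 ≈ 0.00013923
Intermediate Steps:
G(y) = sqrt(5)
B(z) = 11*z*sqrt(5) (B(z) = sqrt(5)*(z + 10*z) = sqrt(5)*(11*z) = 11*z*sqrt(5))
1/B(292) = 1/(11*292*sqrt(5)) = 1/(3212*sqrt(5)) = sqrt(5)/16060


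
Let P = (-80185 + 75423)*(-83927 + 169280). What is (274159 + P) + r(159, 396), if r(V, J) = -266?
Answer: -406177093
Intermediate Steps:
P = -406450986 (P = -4762*85353 = -406450986)
(274159 + P) + r(159, 396) = (274159 - 406450986) - 266 = -406176827 - 266 = -406177093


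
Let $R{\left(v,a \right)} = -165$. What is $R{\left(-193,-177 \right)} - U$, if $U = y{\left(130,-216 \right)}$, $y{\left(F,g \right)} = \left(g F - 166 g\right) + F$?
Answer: $-8071$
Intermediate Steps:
$y{\left(F,g \right)} = F - 166 g + F g$ ($y{\left(F,g \right)} = \left(F g - 166 g\right) + F = \left(- 166 g + F g\right) + F = F - 166 g + F g$)
$U = 7906$ ($U = 130 - -35856 + 130 \left(-216\right) = 130 + 35856 - 28080 = 7906$)
$R{\left(-193,-177 \right)} - U = -165 - 7906 = -8071$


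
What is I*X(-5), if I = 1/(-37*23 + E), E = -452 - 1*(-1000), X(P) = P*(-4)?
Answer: -20/303 ≈ -0.066007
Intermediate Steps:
X(P) = -4*P
E = 548 (E = -452 + 1000 = 548)
I = -1/303 (I = 1/(-37*23 + 548) = 1/(-851 + 548) = 1/(-303) = -1/303 ≈ -0.0033003)
I*X(-5) = -(-4)*(-5)/303 = -1/303*20 = -20/303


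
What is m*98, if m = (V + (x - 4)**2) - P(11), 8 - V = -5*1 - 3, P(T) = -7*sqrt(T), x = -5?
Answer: 9506 + 686*sqrt(11) ≈ 11781.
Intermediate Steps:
V = 16 (V = 8 - (-5*1 - 3) = 8 - (-5 - 3) = 8 - 1*(-8) = 8 + 8 = 16)
m = 97 + 7*sqrt(11) (m = (16 + (-5 - 4)**2) - (-7)*sqrt(11) = (16 + (-9)**2) + 7*sqrt(11) = (16 + 81) + 7*sqrt(11) = 97 + 7*sqrt(11) ≈ 120.22)
m*98 = (97 + 7*sqrt(11))*98 = 9506 + 686*sqrt(11)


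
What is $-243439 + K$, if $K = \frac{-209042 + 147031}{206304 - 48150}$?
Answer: $- \frac{38500913617}{158154} \approx -2.4344 \cdot 10^{5}$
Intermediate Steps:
$K = - \frac{62011}{158154} \approx -0.39209$
$-243439 + K = -243439 - \frac{62011}{158154} = - \frac{38500913617}{158154}$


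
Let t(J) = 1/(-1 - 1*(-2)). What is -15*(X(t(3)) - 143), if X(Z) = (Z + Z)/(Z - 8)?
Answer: 15045/7 ≈ 2149.3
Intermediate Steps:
t(J) = 1 (t(J) = 1/(-1 + 2) = 1/1 = 1)
X(Z) = 2*Z/(-8 + Z) (X(Z) = (2*Z)/(-8 + Z) = 2*Z/(-8 + Z))
-15*(X(t(3)) - 143) = -15*(2*1/(-8 + 1) - 143) = -15*(2*1/(-7) - 143) = -15*(2*1*(-⅐) - 143) = -15*(-2/7 - 143) = -15*(-1003/7) = 15045/7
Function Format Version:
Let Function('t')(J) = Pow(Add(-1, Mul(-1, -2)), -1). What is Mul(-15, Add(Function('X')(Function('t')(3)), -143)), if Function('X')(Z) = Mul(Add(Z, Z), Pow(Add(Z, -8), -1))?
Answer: Rational(15045, 7) ≈ 2149.3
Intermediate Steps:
Function('t')(J) = 1 (Function('t')(J) = Pow(Add(-1, 2), -1) = Pow(1, -1) = 1)
Function('X')(Z) = Mul(2, Z, Pow(Add(-8, Z), -1)) (Function('X')(Z) = Mul(Mul(2, Z), Pow(Add(-8, Z), -1)) = Mul(2, Z, Pow(Add(-8, Z), -1)))
Mul(-15, Add(Function('X')(Function('t')(3)), -143)) = Mul(-15, Add(Mul(2, 1, Pow(Add(-8, 1), -1)), -143)) = Mul(-15, Add(Mul(2, 1, Pow(-7, -1)), -143)) = Mul(-15, Add(Mul(2, 1, Rational(-1, 7)), -143)) = Mul(-15, Add(Rational(-2, 7), -143)) = Mul(-15, Rational(-1003, 7)) = Rational(15045, 7)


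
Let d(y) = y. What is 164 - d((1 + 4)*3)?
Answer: 149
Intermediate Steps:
164 - d((1 + 4)*3) = 164 - (1 + 4)*3 = 164 - 5*3 = 164 - 1*15 = 164 - 15 = 149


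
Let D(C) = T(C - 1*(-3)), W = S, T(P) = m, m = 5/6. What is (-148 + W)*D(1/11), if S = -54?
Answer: -505/3 ≈ -168.33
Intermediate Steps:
m = ⅚ (m = 5*(⅙) = ⅚ ≈ 0.83333)
T(P) = ⅚
W = -54
D(C) = ⅚
(-148 + W)*D(1/11) = (-148 - 54)*(⅚) = -202*⅚ = -505/3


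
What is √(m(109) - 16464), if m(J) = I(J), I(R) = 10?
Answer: I*√16454 ≈ 128.27*I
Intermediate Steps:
m(J) = 10
√(m(109) - 16464) = √(10 - 16464) = √(-16454) = I*√16454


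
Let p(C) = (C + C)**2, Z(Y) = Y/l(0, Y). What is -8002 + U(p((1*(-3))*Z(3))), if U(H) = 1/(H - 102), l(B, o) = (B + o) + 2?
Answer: -17812477/2226 ≈ -8002.0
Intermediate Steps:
l(B, o) = 2 + B + o
Z(Y) = Y/(2 + Y) (Z(Y) = Y/(2 + 0 + Y) = Y/(2 + Y))
p(C) = 4*C**2 (p(C) = (2*C)**2 = 4*C**2)
U(H) = 1/(-102 + H)
-8002 + U(p((1*(-3))*Z(3))) = -8002 + 1/(-102 + 4*((1*(-3))*(3/(2 + 3)))**2) = -8002 + 1/(-102 + 4*(-9/5)**2) = -8002 + 1/(-102 + 4*(81/25)) = -8002 + 1/(-102 + 324/25) = -8002 + 1/(-2226/25) = -8002 - 25/2226 = -17812477/2226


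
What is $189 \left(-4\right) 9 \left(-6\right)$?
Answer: $40824$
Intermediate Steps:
$189 \left(-4\right) 9 \left(-6\right) = 189 \left(\left(-36\right) \left(-6\right)\right) = 189 \cdot 216 = 40824$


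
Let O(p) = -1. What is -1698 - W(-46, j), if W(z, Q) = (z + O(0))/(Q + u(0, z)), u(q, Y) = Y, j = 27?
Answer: -32309/19 ≈ -1700.5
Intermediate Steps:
W(z, Q) = (-1 + z)/(Q + z) (W(z, Q) = (z - 1)/(Q + z) = (-1 + z)/(Q + z))
-1698 - W(-46, j) = -1698 - (-1 - 46)/(27 - 46) = -1698 - (-47)/(-19) = -1698 - (-1)*(-47)/19 = -1698 - 1*47/19 = -1698 - 47/19 = -32309/19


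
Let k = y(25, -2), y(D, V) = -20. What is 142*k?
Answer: -2840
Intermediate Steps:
k = -20
142*k = 142*(-20) = -2840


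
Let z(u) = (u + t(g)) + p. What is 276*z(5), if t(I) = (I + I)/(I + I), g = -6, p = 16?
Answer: 6072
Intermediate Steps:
t(I) = 1 (t(I) = (2*I)/((2*I)) = (2*I)*(1/(2*I)) = 1)
z(u) = 17 + u (z(u) = (u + 1) + 16 = (1 + u) + 16 = 17 + u)
276*z(5) = 276*(17 + 5) = 276*22 = 6072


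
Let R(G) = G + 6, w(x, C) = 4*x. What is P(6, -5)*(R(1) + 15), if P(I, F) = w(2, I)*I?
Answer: 1056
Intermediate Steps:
R(G) = 6 + G
P(I, F) = 8*I (P(I, F) = (4*2)*I = 8*I)
P(6, -5)*(R(1) + 15) = (8*6)*((6 + 1) + 15) = 48*(7 + 15) = 48*22 = 1056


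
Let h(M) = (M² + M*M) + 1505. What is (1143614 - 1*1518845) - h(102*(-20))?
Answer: -8699936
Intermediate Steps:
h(M) = 1505 + 2*M² (h(M) = (M² + M²) + 1505 = 2*M² + 1505 = 1505 + 2*M²)
(1143614 - 1*1518845) - h(102*(-20)) = (1143614 - 1*1518845) - (1505 + 2*(102*(-20))²) = (1143614 - 1518845) - (1505 + 2*(-2040)²) = -375231 - (1505 + 2*4161600) = -375231 - (1505 + 8323200) = -375231 - 1*8324705 = -375231 - 8324705 = -8699936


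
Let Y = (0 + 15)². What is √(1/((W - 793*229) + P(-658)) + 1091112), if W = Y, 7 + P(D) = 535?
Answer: √8921082377064197/90422 ≈ 1044.6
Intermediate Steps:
Y = 225 (Y = 15² = 225)
P(D) = 528 (P(D) = -7 + 535 = 528)
W = 225
√(1/((W - 793*229) + P(-658)) + 1091112) = √(1/((225 - 793*229) + 528) + 1091112) = √(1/((225 - 181597) + 528) + 1091112) = √(1/(-181372 + 528) + 1091112) = √(1/(-180844) + 1091112) = √(-1/180844 + 1091112) = √(197321058527/180844) = √8921082377064197/90422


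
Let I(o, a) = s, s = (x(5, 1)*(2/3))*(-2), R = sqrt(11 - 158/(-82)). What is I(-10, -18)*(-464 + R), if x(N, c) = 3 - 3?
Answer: 0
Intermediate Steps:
x(N, c) = 0
R = sqrt(21730)/41 (R = sqrt(11 - 158*(-1/82)) = sqrt(11 + 79/41) = sqrt(530/41) = sqrt(21730)/41 ≈ 3.5954)
s = 0 (s = (0*(2/3))*(-2) = 0*(-2) = 0)
I(o, a) = 0
I(-10, -18)*(-464 + R) = 0*(-464 + sqrt(21730)/41) = 0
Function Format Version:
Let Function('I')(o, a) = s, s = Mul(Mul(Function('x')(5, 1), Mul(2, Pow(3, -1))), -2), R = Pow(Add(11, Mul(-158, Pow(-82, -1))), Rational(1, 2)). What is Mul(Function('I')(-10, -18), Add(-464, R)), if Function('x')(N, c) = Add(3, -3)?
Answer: 0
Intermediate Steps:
Function('x')(N, c) = 0
R = Mul(Rational(1, 41), Pow(21730, Rational(1, 2))) (R = Pow(Add(11, Mul(-158, Rational(-1, 82))), Rational(1, 2)) = Pow(Add(11, Rational(79, 41)), Rational(1, 2)) = Pow(Rational(530, 41), Rational(1, 2)) = Mul(Rational(1, 41), Pow(21730, Rational(1, 2))) ≈ 3.5954)
s = 0 (s = Mul(Mul(0, Mul(2, Pow(3, -1))), -2) = Mul(Mul(0, Mul(2, Rational(1, 3))), -2) = Mul(Mul(0, Rational(2, 3)), -2) = Mul(0, -2) = 0)
Function('I')(o, a) = 0
Mul(Function('I')(-10, -18), Add(-464, R)) = Mul(0, Add(-464, Mul(Rational(1, 41), Pow(21730, Rational(1, 2))))) = 0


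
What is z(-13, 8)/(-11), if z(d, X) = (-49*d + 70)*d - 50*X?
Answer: 9591/11 ≈ 871.91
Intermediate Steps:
z(d, X) = -50*X + d*(70 - 49*d) (z(d, X) = (70 - 49*d)*d - 50*X = d*(70 - 49*d) - 50*X = -50*X + d*(70 - 49*d))
z(-13, 8)/(-11) = (-50*8 - 49*(-13)² + 70*(-13))/(-11) = -(-400 - 49*169 - 910)/11 = -(-400 - 8281 - 910)/11 = -1/11*(-9591) = 9591/11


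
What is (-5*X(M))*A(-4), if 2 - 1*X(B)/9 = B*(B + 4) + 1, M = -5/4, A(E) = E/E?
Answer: -3195/16 ≈ -199.69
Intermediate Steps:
A(E) = 1
M = -5/4 (M = -5*1/4 = -5/4 ≈ -1.2500)
X(B) = 9 - 9*B*(4 + B) (X(B) = 18 - 9*(B*(B + 4) + 1) = 18 - 9*(B*(4 + B) + 1) = 18 - 9*(1 + B*(4 + B)) = 18 + (-9 - 9*B*(4 + B)) = 9 - 9*B*(4 + B))
(-5*X(M))*A(-4) = -5*(9 - 36*(-5/4) - 9*(-5/4)**2)*1 = -5*(9 + 45 - 9*25/16)*1 = -5*(9 + 45 - 225/16)*1 = -5*639/16*1 = -3195/16*1 = -3195/16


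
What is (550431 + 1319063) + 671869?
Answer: 2541363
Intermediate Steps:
(550431 + 1319063) + 671869 = 1869494 + 671869 = 2541363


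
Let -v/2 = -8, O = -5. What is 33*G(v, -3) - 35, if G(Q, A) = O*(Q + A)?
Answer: -2180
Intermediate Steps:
v = 16 (v = -2*(-8) = 16)
G(Q, A) = -5*A - 5*Q (G(Q, A) = -5*(Q + A) = -5*(A + Q) = -5*A - 5*Q)
33*G(v, -3) - 35 = 33*(-5*(-3) - 5*16) - 35 = 33*(15 - 80) - 35 = 33*(-65) - 35 = -2145 - 35 = -2180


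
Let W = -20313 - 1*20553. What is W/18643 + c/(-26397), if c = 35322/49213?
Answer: -87173531008/39767923947 ≈ -2.1921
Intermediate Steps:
c = 1218/1697 (c = 35322*(1/49213) = 1218/1697 ≈ 0.71774)
W = -40866 (W = -20313 - 20553 = -40866)
W/18643 + c/(-26397) = -40866/18643 + (1218/1697)/(-26397) = -40866*1/18643 + (1218/1697)*(-1/26397) = -40866/18643 - 58/2133129 = -87173531008/39767923947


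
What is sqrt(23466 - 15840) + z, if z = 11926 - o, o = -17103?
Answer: 29029 + sqrt(7626) ≈ 29116.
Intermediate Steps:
z = 29029 (z = 11926 - 1*(-17103) = 11926 + 17103 = 29029)
sqrt(23466 - 15840) + z = sqrt(23466 - 15840) + 29029 = sqrt(7626) + 29029 = 29029 + sqrt(7626)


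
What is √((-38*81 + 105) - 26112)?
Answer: I*√29085 ≈ 170.54*I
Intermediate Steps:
√((-38*81 + 105) - 26112) = √((-3078 + 105) - 26112) = √(-2973 - 26112) = √(-29085) = I*√29085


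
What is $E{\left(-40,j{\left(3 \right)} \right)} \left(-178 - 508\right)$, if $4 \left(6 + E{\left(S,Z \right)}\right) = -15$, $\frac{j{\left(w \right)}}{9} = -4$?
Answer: $\frac{13377}{2} \approx 6688.5$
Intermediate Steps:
$j{\left(w \right)} = -36$ ($j{\left(w \right)} = 9 \left(-4\right) = -36$)
$E{\left(S,Z \right)} = - \frac{39}{4}$ ($E{\left(S,Z \right)} = -6 + \frac{1}{4} \left(-15\right) = -6 - \frac{15}{4} = - \frac{39}{4}$)
$E{\left(-40,j{\left(3 \right)} \right)} \left(-178 - 508\right) = - \frac{39 \left(-178 - 508\right)}{4} = \left(- \frac{39}{4}\right) \left(-686\right) = \frac{13377}{2}$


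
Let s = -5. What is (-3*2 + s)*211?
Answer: -2321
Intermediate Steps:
(-3*2 + s)*211 = (-3*2 - 5)*211 = (-6 - 5)*211 = -11*211 = -2321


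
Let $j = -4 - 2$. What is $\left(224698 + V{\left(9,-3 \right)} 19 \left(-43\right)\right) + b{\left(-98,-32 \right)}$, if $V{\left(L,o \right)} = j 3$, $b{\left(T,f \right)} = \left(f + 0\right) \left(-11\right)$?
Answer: $239756$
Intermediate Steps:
$j = -6$ ($j = -4 - 2 = -6$)
$b{\left(T,f \right)} = - 11 f$ ($b{\left(T,f \right)} = f \left(-11\right) = - 11 f$)
$V{\left(L,o \right)} = -18$ ($V{\left(L,o \right)} = \left(-6\right) 3 = -18$)
$\left(224698 + V{\left(9,-3 \right)} 19 \left(-43\right)\right) + b{\left(-98,-32 \right)} = \left(224698 + \left(-18\right) 19 \left(-43\right)\right) - -352 = \left(224698 - -14706\right) + 352 = \left(224698 + 14706\right) + 352 = 239404 + 352 = 239756$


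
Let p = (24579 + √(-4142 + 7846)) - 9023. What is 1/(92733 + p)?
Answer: 108289/11726503817 - 2*√926/11726503817 ≈ 9.2294e-6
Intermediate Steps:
p = 15556 + 2*√926 (p = (24579 + √3704) - 9023 = (24579 + 2*√926) - 9023 = 15556 + 2*√926 ≈ 15617.)
1/(92733 + p) = 1/(92733 + (15556 + 2*√926)) = 1/(108289 + 2*√926)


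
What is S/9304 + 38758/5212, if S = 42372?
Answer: 18170228/1515389 ≈ 11.990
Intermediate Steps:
S/9304 + 38758/5212 = 42372/9304 + 38758/5212 = 42372*(1/9304) + 38758*(1/5212) = 10593/2326 + 19379/2606 = 18170228/1515389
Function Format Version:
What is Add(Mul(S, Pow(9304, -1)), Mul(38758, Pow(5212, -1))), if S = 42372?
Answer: Rational(18170228, 1515389) ≈ 11.990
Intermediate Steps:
Add(Mul(S, Pow(9304, -1)), Mul(38758, Pow(5212, -1))) = Add(Mul(42372, Pow(9304, -1)), Mul(38758, Pow(5212, -1))) = Add(Mul(42372, Rational(1, 9304)), Mul(38758, Rational(1, 5212))) = Add(Rational(10593, 2326), Rational(19379, 2606)) = Rational(18170228, 1515389)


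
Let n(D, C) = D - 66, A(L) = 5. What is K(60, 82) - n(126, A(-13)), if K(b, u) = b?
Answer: 0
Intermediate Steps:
n(D, C) = -66 + D
K(60, 82) - n(126, A(-13)) = 60 - (-66 + 126) = 60 - 1*60 = 60 - 60 = 0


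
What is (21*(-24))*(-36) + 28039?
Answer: 46183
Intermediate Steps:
(21*(-24))*(-36) + 28039 = -504*(-36) + 28039 = 18144 + 28039 = 46183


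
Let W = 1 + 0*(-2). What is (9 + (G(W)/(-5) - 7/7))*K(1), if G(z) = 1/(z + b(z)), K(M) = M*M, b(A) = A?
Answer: 79/10 ≈ 7.9000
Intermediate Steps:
K(M) = M²
W = 1 (W = 1 + 0 = 1)
G(z) = 1/(2*z) (G(z) = 1/(z + z) = 1/(2*z))
(9 + (G(W)/(-5) - 7/7))*K(1) = (9 + (((½)/1)/(-5) - 7/7))*1² = (9 + (((½)*1)*(-⅕) - 7*⅐))*1 = (9 + ((½)*(-⅕) - 1))*1 = (9 + (-⅒ - 1))*1 = (9 - 11/10)*1 = (79/10)*1 = 79/10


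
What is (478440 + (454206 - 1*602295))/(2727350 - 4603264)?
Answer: -330351/1875914 ≈ -0.17610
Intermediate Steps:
(478440 + (454206 - 1*602295))/(2727350 - 4603264) = (478440 + (454206 - 602295))/(-1875914) = (478440 - 148089)*(-1/1875914) = 330351*(-1/1875914) = -330351/1875914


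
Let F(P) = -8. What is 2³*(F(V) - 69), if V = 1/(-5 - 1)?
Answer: -616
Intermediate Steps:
V = -⅙ (V = 1/(-6) = -⅙ ≈ -0.16667)
2³*(F(V) - 69) = 2³*(-8 - 69) = 8*(-77) = -616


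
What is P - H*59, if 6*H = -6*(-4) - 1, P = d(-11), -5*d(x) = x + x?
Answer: -6653/30 ≈ -221.77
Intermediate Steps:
d(x) = -2*x/5 (d(x) = -(x + x)/5 = -2*x/5)
P = 22/5 (P = -⅖*(-11) = 22/5 ≈ 4.4000)
H = 23/6 (H = (-6*(-4) - 1)/6 = (24 - 1)/6 = (⅙)*23 = 23/6 ≈ 3.8333)
P - H*59 = 22/5 - 1*23/6*59 = 22/5 - 23/6*59 = 22/5 - 1357/6 = -6653/30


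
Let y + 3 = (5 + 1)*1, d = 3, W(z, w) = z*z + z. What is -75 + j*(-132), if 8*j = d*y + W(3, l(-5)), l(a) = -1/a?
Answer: -843/2 ≈ -421.50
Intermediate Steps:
W(z, w) = z + z² (W(z, w) = z² + z = z + z²)
y = 3 (y = -3 + (5 + 1)*1 = -3 + 6*1 = -3 + 6 = 3)
j = 21/8 (j = (3*3 + 3*(1 + 3))/8 = (9 + 3*4)/8 = (9 + 12)/8 = (⅛)*21 = 21/8 ≈ 2.6250)
-75 + j*(-132) = -75 + (21/8)*(-132) = -75 - 693/2 = -843/2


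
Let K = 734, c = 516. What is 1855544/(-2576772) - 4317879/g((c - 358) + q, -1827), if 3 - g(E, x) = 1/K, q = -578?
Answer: -2041656832171984/1417868793 ≈ -1.4399e+6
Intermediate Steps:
g(E, x) = 2201/734 (g(E, x) = 3 - 1/734 = 2201/734)
1855544/(-2576772) - 4317879/g((c - 358) + q, -1827) = 1855544/(-2576772) - 4317879/2201/734 = 1855544*(-1/2576772) - 4317879*734/2201 = -463886/644193 - 3169323186/2201 = -2041656832171984/1417868793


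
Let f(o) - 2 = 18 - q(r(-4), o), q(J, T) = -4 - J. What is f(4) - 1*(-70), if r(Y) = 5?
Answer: 99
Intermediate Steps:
f(o) = 29 (f(o) = 2 + (18 - (-4 - 1*5)) = 2 + (18 - (-4 - 5)) = 2 + (18 - 1*(-9)) = 2 + (18 + 9) = 2 + 27 = 29)
f(4) - 1*(-70) = 29 - 1*(-70) = 29 + 70 = 99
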